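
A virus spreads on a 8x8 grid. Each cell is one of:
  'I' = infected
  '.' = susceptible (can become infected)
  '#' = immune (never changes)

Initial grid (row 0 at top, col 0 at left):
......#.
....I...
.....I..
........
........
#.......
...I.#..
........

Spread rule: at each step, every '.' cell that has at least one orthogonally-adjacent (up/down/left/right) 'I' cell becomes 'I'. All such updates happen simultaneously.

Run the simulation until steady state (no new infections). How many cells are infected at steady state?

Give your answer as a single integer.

Step 0 (initial): 3 infected
Step 1: +10 new -> 13 infected
Step 2: +15 new -> 28 infected
Step 3: +14 new -> 42 infected
Step 4: +10 new -> 52 infected
Step 5: +7 new -> 59 infected
Step 6: +2 new -> 61 infected
Step 7: +0 new -> 61 infected

Answer: 61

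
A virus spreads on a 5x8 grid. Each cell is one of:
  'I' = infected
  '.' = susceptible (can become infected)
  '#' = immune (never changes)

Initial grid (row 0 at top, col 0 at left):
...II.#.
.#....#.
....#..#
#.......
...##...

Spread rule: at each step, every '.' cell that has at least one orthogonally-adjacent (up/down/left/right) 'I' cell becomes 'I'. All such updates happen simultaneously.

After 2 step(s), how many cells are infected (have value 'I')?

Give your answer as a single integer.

Step 0 (initial): 2 infected
Step 1: +4 new -> 6 infected
Step 2: +4 new -> 10 infected

Answer: 10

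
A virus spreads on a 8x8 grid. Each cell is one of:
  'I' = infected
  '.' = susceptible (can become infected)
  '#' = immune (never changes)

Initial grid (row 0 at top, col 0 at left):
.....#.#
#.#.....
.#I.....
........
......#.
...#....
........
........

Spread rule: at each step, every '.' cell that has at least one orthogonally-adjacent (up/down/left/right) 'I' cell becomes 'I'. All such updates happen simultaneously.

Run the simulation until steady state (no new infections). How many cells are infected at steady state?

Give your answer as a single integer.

Answer: 57

Derivation:
Step 0 (initial): 1 infected
Step 1: +2 new -> 3 infected
Step 2: +5 new -> 8 infected
Step 3: +8 new -> 16 infected
Step 4: +10 new -> 26 infected
Step 5: +10 new -> 36 infected
Step 6: +10 new -> 46 infected
Step 7: +5 new -> 51 infected
Step 8: +3 new -> 54 infected
Step 9: +2 new -> 56 infected
Step 10: +1 new -> 57 infected
Step 11: +0 new -> 57 infected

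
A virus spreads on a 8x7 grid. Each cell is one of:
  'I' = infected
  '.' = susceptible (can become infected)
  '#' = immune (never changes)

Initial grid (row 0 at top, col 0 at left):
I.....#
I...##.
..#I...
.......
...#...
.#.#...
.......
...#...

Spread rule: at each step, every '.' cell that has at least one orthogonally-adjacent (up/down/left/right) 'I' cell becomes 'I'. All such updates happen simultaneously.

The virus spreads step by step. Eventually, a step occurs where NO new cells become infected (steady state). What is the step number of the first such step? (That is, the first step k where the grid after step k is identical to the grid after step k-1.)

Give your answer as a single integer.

Answer: 9

Derivation:
Step 0 (initial): 3 infected
Step 1: +6 new -> 9 infected
Step 2: +8 new -> 17 infected
Step 3: +7 new -> 24 infected
Step 4: +8 new -> 32 infected
Step 5: +5 new -> 37 infected
Step 6: +7 new -> 44 infected
Step 7: +3 new -> 47 infected
Step 8: +1 new -> 48 infected
Step 9: +0 new -> 48 infected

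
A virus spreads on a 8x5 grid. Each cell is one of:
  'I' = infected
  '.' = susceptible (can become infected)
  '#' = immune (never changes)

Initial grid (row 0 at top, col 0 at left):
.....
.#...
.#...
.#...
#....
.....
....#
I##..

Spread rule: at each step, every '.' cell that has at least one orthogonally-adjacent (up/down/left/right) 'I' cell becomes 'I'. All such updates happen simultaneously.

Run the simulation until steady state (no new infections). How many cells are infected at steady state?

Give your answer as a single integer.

Step 0 (initial): 1 infected
Step 1: +1 new -> 2 infected
Step 2: +2 new -> 4 infected
Step 3: +2 new -> 6 infected
Step 4: +3 new -> 9 infected
Step 5: +3 new -> 12 infected
Step 6: +4 new -> 16 infected
Step 7: +3 new -> 19 infected
Step 8: +3 new -> 22 infected
Step 9: +3 new -> 25 infected
Step 10: +3 new -> 28 infected
Step 11: +2 new -> 30 infected
Step 12: +1 new -> 31 infected
Step 13: +1 new -> 32 infected
Step 14: +1 new -> 33 infected
Step 15: +0 new -> 33 infected

Answer: 33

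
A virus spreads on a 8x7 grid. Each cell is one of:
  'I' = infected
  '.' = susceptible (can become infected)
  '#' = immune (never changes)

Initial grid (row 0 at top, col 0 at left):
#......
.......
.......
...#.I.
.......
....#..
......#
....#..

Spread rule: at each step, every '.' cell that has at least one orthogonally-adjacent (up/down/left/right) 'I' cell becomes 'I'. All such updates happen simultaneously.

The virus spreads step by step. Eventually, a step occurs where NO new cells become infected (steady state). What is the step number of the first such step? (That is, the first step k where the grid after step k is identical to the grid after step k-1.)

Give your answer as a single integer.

Answer: 10

Derivation:
Step 0 (initial): 1 infected
Step 1: +4 new -> 5 infected
Step 2: +6 new -> 11 infected
Step 3: +7 new -> 18 infected
Step 4: +8 new -> 26 infected
Step 5: +8 new -> 34 infected
Step 6: +8 new -> 42 infected
Step 7: +6 new -> 48 infected
Step 8: +2 new -> 50 infected
Step 9: +1 new -> 51 infected
Step 10: +0 new -> 51 infected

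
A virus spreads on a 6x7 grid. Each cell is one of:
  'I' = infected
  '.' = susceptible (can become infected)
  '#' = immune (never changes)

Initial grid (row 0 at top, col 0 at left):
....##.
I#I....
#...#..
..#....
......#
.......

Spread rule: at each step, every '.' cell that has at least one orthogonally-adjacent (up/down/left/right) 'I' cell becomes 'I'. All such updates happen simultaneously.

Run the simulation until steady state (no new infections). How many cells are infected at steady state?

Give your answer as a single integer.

Answer: 35

Derivation:
Step 0 (initial): 2 infected
Step 1: +4 new -> 6 infected
Step 2: +5 new -> 11 infected
Step 3: +3 new -> 14 infected
Step 4: +6 new -> 20 infected
Step 5: +8 new -> 28 infected
Step 6: +5 new -> 33 infected
Step 7: +1 new -> 34 infected
Step 8: +1 new -> 35 infected
Step 9: +0 new -> 35 infected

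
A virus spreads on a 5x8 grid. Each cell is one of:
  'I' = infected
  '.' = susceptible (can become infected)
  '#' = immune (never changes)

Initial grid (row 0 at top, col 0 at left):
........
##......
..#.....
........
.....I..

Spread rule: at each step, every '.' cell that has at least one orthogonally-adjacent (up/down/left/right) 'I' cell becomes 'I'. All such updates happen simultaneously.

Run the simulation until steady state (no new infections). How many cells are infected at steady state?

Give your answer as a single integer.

Answer: 37

Derivation:
Step 0 (initial): 1 infected
Step 1: +3 new -> 4 infected
Step 2: +5 new -> 9 infected
Step 3: +6 new -> 15 infected
Step 4: +7 new -> 22 infected
Step 5: +6 new -> 28 infected
Step 6: +5 new -> 33 infected
Step 7: +2 new -> 35 infected
Step 8: +1 new -> 36 infected
Step 9: +1 new -> 37 infected
Step 10: +0 new -> 37 infected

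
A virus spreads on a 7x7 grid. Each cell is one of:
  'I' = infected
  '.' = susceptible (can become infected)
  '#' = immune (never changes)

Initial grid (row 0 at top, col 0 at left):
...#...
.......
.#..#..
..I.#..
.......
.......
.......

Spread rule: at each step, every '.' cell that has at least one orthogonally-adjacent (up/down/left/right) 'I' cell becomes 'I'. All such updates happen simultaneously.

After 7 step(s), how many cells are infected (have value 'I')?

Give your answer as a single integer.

Step 0 (initial): 1 infected
Step 1: +4 new -> 5 infected
Step 2: +6 new -> 11 infected
Step 3: +9 new -> 20 infected
Step 4: +8 new -> 28 infected
Step 5: +8 new -> 36 infected
Step 6: +6 new -> 42 infected
Step 7: +3 new -> 45 infected

Answer: 45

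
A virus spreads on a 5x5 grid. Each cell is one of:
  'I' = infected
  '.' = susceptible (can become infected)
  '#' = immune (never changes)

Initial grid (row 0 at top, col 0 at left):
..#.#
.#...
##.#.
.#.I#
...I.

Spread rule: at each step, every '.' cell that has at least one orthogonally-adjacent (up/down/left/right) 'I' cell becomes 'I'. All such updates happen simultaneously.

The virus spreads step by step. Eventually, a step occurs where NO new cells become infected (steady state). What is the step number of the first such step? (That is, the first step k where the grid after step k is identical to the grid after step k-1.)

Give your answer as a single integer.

Answer: 7

Derivation:
Step 0 (initial): 2 infected
Step 1: +3 new -> 5 infected
Step 2: +2 new -> 7 infected
Step 3: +2 new -> 9 infected
Step 4: +2 new -> 11 infected
Step 5: +2 new -> 13 infected
Step 6: +1 new -> 14 infected
Step 7: +0 new -> 14 infected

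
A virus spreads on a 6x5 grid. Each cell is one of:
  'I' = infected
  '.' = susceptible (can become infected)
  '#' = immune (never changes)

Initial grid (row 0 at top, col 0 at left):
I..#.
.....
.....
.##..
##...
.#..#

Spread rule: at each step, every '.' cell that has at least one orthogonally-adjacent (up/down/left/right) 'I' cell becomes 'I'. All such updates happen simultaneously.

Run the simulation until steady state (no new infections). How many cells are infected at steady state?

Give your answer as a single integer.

Answer: 22

Derivation:
Step 0 (initial): 1 infected
Step 1: +2 new -> 3 infected
Step 2: +3 new -> 6 infected
Step 3: +3 new -> 9 infected
Step 4: +2 new -> 11 infected
Step 5: +2 new -> 13 infected
Step 6: +3 new -> 16 infected
Step 7: +2 new -> 18 infected
Step 8: +3 new -> 21 infected
Step 9: +1 new -> 22 infected
Step 10: +0 new -> 22 infected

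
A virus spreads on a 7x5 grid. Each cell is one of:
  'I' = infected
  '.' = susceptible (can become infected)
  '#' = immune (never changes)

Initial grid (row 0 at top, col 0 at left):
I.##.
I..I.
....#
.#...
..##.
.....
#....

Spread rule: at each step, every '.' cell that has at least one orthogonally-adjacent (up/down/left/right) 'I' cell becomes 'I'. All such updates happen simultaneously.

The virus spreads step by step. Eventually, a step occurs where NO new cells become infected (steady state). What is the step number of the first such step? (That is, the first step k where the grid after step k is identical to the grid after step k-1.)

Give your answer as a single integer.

Answer: 8

Derivation:
Step 0 (initial): 3 infected
Step 1: +6 new -> 9 infected
Step 2: +5 new -> 14 infected
Step 3: +3 new -> 17 infected
Step 4: +3 new -> 20 infected
Step 5: +2 new -> 22 infected
Step 6: +4 new -> 26 infected
Step 7: +2 new -> 28 infected
Step 8: +0 new -> 28 infected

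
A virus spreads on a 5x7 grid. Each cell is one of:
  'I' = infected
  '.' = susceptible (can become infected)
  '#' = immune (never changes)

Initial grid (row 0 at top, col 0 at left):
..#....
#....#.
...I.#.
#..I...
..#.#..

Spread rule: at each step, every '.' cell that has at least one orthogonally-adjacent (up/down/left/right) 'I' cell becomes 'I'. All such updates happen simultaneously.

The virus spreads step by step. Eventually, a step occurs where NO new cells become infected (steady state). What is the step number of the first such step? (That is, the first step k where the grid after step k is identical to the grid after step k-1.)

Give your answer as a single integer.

Answer: 6

Derivation:
Step 0 (initial): 2 infected
Step 1: +6 new -> 8 infected
Step 2: +6 new -> 14 infected
Step 3: +6 new -> 20 infected
Step 4: +5 new -> 25 infected
Step 5: +3 new -> 28 infected
Step 6: +0 new -> 28 infected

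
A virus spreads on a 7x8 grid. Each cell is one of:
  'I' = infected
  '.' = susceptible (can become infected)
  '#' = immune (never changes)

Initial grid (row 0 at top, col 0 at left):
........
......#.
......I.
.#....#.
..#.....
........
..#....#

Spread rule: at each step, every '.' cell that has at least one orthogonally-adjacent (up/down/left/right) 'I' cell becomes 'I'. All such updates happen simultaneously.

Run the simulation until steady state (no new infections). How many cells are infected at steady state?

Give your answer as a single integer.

Step 0 (initial): 1 infected
Step 1: +2 new -> 3 infected
Step 2: +5 new -> 8 infected
Step 3: +7 new -> 15 infected
Step 4: +9 new -> 24 infected
Step 5: +8 new -> 32 infected
Step 6: +6 new -> 38 infected
Step 7: +5 new -> 43 infected
Step 8: +3 new -> 46 infected
Step 9: +3 new -> 49 infected
Step 10: +1 new -> 50 infected
Step 11: +0 new -> 50 infected

Answer: 50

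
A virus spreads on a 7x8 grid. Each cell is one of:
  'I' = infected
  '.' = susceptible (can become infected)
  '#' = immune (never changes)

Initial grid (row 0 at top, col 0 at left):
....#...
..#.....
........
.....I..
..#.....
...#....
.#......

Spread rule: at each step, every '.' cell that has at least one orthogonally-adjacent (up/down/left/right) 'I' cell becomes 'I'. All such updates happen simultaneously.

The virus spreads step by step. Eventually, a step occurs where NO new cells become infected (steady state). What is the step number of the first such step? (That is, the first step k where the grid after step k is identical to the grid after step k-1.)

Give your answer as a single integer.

Answer: 9

Derivation:
Step 0 (initial): 1 infected
Step 1: +4 new -> 5 infected
Step 2: +8 new -> 13 infected
Step 3: +11 new -> 24 infected
Step 4: +8 new -> 32 infected
Step 5: +7 new -> 39 infected
Step 6: +6 new -> 45 infected
Step 7: +4 new -> 49 infected
Step 8: +2 new -> 51 infected
Step 9: +0 new -> 51 infected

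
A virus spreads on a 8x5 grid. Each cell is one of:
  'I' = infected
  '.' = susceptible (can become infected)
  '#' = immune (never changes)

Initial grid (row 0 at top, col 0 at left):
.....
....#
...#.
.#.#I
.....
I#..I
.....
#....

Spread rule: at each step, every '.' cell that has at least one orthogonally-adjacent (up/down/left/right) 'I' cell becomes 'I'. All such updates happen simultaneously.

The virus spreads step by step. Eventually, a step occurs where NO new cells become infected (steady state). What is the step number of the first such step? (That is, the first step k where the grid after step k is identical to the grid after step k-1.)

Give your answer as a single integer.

Answer: 10

Derivation:
Step 0 (initial): 3 infected
Step 1: +6 new -> 9 infected
Step 2: +7 new -> 16 infected
Step 3: +5 new -> 21 infected
Step 4: +4 new -> 25 infected
Step 5: +3 new -> 28 infected
Step 6: +2 new -> 30 infected
Step 7: +2 new -> 32 infected
Step 8: +1 new -> 33 infected
Step 9: +1 new -> 34 infected
Step 10: +0 new -> 34 infected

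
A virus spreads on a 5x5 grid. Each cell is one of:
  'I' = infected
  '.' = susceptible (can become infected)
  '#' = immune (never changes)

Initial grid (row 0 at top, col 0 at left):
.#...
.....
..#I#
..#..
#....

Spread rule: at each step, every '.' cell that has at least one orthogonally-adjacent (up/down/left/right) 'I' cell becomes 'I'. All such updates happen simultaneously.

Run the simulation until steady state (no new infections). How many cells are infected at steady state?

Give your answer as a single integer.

Answer: 20

Derivation:
Step 0 (initial): 1 infected
Step 1: +2 new -> 3 infected
Step 2: +5 new -> 8 infected
Step 3: +5 new -> 13 infected
Step 4: +3 new -> 16 infected
Step 5: +3 new -> 19 infected
Step 6: +1 new -> 20 infected
Step 7: +0 new -> 20 infected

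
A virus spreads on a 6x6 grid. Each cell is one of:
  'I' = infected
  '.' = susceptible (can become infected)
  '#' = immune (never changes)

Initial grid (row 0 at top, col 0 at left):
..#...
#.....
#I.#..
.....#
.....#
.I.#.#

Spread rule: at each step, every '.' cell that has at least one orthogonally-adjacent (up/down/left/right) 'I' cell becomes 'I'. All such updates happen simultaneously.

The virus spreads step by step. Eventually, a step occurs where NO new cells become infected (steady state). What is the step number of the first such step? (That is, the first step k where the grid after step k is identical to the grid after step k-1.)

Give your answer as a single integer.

Step 0 (initial): 2 infected
Step 1: +6 new -> 8 infected
Step 2: +6 new -> 14 infected
Step 3: +4 new -> 18 infected
Step 4: +4 new -> 22 infected
Step 5: +4 new -> 26 infected
Step 6: +2 new -> 28 infected
Step 7: +0 new -> 28 infected

Answer: 7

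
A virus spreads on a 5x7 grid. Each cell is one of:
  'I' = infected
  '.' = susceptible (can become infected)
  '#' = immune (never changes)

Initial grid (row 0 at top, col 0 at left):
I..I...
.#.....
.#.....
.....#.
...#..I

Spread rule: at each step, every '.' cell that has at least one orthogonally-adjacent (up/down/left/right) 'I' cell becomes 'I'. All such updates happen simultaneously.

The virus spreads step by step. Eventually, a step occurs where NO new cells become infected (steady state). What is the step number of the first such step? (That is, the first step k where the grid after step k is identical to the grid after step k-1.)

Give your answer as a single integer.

Step 0 (initial): 3 infected
Step 1: +7 new -> 10 infected
Step 2: +7 new -> 17 infected
Step 3: +9 new -> 26 infected
Step 4: +3 new -> 29 infected
Step 5: +2 new -> 31 infected
Step 6: +0 new -> 31 infected

Answer: 6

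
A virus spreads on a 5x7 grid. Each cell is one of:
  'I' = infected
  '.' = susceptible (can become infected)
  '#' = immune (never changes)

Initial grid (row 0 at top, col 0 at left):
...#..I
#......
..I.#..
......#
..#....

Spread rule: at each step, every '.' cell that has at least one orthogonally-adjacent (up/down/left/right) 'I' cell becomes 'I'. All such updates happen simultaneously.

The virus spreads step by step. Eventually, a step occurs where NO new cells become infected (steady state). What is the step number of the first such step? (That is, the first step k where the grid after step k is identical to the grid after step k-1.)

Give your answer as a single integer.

Step 0 (initial): 2 infected
Step 1: +6 new -> 8 infected
Step 2: +9 new -> 17 infected
Step 3: +7 new -> 24 infected
Step 4: +4 new -> 28 infected
Step 5: +1 new -> 29 infected
Step 6: +1 new -> 30 infected
Step 7: +0 new -> 30 infected

Answer: 7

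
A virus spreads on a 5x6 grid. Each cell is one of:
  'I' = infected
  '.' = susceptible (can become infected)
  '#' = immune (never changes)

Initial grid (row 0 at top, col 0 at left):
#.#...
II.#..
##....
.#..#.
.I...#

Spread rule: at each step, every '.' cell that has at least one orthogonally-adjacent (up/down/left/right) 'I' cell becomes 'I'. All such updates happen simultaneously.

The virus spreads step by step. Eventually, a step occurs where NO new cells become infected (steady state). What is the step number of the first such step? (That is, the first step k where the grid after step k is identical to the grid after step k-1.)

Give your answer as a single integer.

Step 0 (initial): 3 infected
Step 1: +4 new -> 7 infected
Step 2: +4 new -> 11 infected
Step 3: +3 new -> 14 infected
Step 4: +1 new -> 15 infected
Step 5: +2 new -> 17 infected
Step 6: +3 new -> 20 infected
Step 7: +2 new -> 22 infected
Step 8: +0 new -> 22 infected

Answer: 8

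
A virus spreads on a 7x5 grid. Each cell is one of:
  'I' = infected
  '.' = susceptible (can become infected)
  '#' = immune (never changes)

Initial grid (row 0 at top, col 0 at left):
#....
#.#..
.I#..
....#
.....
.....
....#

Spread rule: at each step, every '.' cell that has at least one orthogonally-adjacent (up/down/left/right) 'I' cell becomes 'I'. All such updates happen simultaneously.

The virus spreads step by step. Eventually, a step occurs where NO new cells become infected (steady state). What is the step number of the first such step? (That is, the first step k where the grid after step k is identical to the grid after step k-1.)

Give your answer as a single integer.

Answer: 7

Derivation:
Step 0 (initial): 1 infected
Step 1: +3 new -> 4 infected
Step 2: +4 new -> 8 infected
Step 3: +5 new -> 13 infected
Step 4: +6 new -> 19 infected
Step 5: +7 new -> 26 infected
Step 6: +3 new -> 29 infected
Step 7: +0 new -> 29 infected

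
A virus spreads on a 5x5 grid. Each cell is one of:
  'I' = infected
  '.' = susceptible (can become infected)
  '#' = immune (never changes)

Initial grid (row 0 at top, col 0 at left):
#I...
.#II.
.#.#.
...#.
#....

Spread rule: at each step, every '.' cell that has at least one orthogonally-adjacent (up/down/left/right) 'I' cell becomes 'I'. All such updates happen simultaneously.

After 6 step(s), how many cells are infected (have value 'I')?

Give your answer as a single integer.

Answer: 19

Derivation:
Step 0 (initial): 3 infected
Step 1: +4 new -> 7 infected
Step 2: +3 new -> 10 infected
Step 3: +3 new -> 13 infected
Step 4: +4 new -> 17 infected
Step 5: +1 new -> 18 infected
Step 6: +1 new -> 19 infected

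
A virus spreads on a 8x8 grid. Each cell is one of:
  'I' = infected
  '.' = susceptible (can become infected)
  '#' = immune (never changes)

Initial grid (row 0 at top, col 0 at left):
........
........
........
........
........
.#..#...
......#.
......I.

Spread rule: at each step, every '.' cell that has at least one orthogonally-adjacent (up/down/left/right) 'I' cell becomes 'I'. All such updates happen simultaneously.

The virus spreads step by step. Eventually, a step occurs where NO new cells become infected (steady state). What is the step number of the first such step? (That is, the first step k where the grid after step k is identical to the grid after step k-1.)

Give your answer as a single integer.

Step 0 (initial): 1 infected
Step 1: +2 new -> 3 infected
Step 2: +3 new -> 6 infected
Step 3: +4 new -> 10 infected
Step 4: +5 new -> 15 infected
Step 5: +7 new -> 22 infected
Step 6: +8 new -> 30 infected
Step 7: +7 new -> 37 infected
Step 8: +8 new -> 45 infected
Step 9: +6 new -> 51 infected
Step 10: +4 new -> 55 infected
Step 11: +3 new -> 58 infected
Step 12: +2 new -> 60 infected
Step 13: +1 new -> 61 infected
Step 14: +0 new -> 61 infected

Answer: 14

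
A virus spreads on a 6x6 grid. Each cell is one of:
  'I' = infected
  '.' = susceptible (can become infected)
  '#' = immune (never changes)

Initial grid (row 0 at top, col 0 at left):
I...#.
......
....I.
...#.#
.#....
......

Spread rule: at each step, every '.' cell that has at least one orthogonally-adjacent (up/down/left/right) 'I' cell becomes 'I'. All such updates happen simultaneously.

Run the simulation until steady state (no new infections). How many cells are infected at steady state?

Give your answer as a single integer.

Answer: 32

Derivation:
Step 0 (initial): 2 infected
Step 1: +6 new -> 8 infected
Step 2: +7 new -> 15 infected
Step 3: +9 new -> 24 infected
Step 4: +5 new -> 29 infected
Step 5: +2 new -> 31 infected
Step 6: +1 new -> 32 infected
Step 7: +0 new -> 32 infected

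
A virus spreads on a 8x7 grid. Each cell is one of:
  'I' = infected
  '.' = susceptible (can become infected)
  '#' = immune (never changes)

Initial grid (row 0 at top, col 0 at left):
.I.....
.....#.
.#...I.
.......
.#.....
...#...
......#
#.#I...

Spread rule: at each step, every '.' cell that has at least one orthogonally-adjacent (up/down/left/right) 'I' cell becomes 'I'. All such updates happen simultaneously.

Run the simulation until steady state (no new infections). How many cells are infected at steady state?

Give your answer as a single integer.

Step 0 (initial): 3 infected
Step 1: +8 new -> 11 infected
Step 2: +12 new -> 23 infected
Step 3: +14 new -> 37 infected
Step 4: +9 new -> 46 infected
Step 5: +3 new -> 49 infected
Step 6: +0 new -> 49 infected

Answer: 49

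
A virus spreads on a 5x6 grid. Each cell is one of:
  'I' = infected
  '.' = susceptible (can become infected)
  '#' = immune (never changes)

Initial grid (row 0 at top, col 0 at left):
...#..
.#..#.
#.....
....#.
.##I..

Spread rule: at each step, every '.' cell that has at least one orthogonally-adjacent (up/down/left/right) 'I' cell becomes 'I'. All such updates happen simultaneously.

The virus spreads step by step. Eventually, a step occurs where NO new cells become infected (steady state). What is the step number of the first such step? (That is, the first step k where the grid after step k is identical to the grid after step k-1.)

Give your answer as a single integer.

Step 0 (initial): 1 infected
Step 1: +2 new -> 3 infected
Step 2: +3 new -> 6 infected
Step 3: +5 new -> 11 infected
Step 4: +4 new -> 15 infected
Step 5: +3 new -> 18 infected
Step 6: +2 new -> 20 infected
Step 7: +2 new -> 22 infected
Step 8: +1 new -> 23 infected
Step 9: +0 new -> 23 infected

Answer: 9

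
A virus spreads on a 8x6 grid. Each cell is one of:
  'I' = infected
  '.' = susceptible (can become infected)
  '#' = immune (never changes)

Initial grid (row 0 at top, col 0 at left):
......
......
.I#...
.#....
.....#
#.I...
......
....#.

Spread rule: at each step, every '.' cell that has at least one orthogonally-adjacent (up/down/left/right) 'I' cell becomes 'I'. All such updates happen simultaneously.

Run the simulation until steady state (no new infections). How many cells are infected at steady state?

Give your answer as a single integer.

Step 0 (initial): 2 infected
Step 1: +6 new -> 8 infected
Step 2: +11 new -> 19 infected
Step 3: +11 new -> 30 infected
Step 4: +6 new -> 36 infected
Step 5: +5 new -> 41 infected
Step 6: +2 new -> 43 infected
Step 7: +0 new -> 43 infected

Answer: 43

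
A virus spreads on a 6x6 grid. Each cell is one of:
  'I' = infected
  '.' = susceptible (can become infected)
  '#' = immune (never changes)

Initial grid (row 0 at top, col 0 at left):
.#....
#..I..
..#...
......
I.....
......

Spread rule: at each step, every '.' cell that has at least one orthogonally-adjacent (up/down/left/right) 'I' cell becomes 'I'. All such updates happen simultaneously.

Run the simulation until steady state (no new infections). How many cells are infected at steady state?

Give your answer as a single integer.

Answer: 32

Derivation:
Step 0 (initial): 2 infected
Step 1: +7 new -> 9 infected
Step 2: +10 new -> 19 infected
Step 3: +7 new -> 26 infected
Step 4: +3 new -> 29 infected
Step 5: +2 new -> 31 infected
Step 6: +1 new -> 32 infected
Step 7: +0 new -> 32 infected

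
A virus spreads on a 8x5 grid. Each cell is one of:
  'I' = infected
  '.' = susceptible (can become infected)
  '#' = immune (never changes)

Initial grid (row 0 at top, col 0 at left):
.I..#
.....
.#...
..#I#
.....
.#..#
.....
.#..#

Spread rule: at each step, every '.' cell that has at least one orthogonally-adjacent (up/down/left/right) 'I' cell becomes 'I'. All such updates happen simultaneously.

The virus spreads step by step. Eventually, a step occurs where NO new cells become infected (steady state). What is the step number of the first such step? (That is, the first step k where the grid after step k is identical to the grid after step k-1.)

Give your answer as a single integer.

Answer: 8

Derivation:
Step 0 (initial): 2 infected
Step 1: +5 new -> 7 infected
Step 2: +9 new -> 16 infected
Step 3: +5 new -> 21 infected
Step 4: +6 new -> 27 infected
Step 5: +3 new -> 30 infected
Step 6: +1 new -> 31 infected
Step 7: +1 new -> 32 infected
Step 8: +0 new -> 32 infected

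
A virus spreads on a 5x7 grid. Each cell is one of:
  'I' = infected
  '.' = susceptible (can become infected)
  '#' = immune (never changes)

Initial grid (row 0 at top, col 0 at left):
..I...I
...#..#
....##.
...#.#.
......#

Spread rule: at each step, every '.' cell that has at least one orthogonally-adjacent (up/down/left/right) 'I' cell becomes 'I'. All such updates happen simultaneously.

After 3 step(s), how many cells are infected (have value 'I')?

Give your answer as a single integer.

Answer: 16

Derivation:
Step 0 (initial): 2 infected
Step 1: +4 new -> 6 infected
Step 2: +5 new -> 11 infected
Step 3: +5 new -> 16 infected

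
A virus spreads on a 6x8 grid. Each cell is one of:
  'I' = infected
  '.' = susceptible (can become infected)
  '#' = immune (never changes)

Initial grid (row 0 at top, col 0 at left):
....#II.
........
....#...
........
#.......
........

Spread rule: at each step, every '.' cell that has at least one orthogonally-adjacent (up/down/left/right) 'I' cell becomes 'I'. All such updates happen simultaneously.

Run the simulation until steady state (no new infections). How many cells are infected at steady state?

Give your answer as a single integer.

Step 0 (initial): 2 infected
Step 1: +3 new -> 5 infected
Step 2: +4 new -> 9 infected
Step 3: +4 new -> 13 infected
Step 4: +7 new -> 20 infected
Step 5: +8 new -> 28 infected
Step 6: +7 new -> 35 infected
Step 7: +5 new -> 40 infected
Step 8: +3 new -> 43 infected
Step 9: +1 new -> 44 infected
Step 10: +1 new -> 45 infected
Step 11: +0 new -> 45 infected

Answer: 45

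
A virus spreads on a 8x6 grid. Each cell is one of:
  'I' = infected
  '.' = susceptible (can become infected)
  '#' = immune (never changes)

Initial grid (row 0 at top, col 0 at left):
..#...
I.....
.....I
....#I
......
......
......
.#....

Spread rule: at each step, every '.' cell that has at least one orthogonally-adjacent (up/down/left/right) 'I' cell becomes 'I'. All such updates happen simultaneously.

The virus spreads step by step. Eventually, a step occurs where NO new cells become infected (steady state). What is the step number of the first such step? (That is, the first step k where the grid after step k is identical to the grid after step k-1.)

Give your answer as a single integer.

Step 0 (initial): 3 infected
Step 1: +6 new -> 9 infected
Step 2: +9 new -> 18 infected
Step 3: +9 new -> 27 infected
Step 4: +8 new -> 35 infected
Step 5: +5 new -> 40 infected
Step 6: +4 new -> 44 infected
Step 7: +1 new -> 45 infected
Step 8: +0 new -> 45 infected

Answer: 8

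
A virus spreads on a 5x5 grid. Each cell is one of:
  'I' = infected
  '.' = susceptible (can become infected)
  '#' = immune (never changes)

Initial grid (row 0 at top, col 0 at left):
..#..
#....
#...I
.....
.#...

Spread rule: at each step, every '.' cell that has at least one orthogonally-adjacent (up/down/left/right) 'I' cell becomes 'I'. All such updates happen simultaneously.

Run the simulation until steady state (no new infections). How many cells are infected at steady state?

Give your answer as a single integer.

Answer: 21

Derivation:
Step 0 (initial): 1 infected
Step 1: +3 new -> 4 infected
Step 2: +5 new -> 9 infected
Step 3: +5 new -> 14 infected
Step 4: +3 new -> 17 infected
Step 5: +2 new -> 19 infected
Step 6: +2 new -> 21 infected
Step 7: +0 new -> 21 infected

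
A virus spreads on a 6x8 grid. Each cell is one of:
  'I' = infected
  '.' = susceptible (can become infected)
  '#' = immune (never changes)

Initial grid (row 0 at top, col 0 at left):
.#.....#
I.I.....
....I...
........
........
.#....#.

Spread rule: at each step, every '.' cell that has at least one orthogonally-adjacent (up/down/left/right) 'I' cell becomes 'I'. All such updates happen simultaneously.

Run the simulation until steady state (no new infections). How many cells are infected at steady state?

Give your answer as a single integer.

Answer: 44

Derivation:
Step 0 (initial): 3 infected
Step 1: +10 new -> 13 infected
Step 2: +10 new -> 23 infected
Step 3: +10 new -> 33 infected
Step 4: +9 new -> 42 infected
Step 5: +1 new -> 43 infected
Step 6: +1 new -> 44 infected
Step 7: +0 new -> 44 infected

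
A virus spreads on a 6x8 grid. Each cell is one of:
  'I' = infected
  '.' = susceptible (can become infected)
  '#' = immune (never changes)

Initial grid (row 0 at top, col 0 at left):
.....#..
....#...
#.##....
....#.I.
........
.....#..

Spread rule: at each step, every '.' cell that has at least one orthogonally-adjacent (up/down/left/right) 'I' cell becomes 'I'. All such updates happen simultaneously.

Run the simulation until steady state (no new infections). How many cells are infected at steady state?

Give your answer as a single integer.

Step 0 (initial): 1 infected
Step 1: +4 new -> 5 infected
Step 2: +6 new -> 11 infected
Step 3: +6 new -> 17 infected
Step 4: +3 new -> 20 infected
Step 5: +3 new -> 23 infected
Step 6: +3 new -> 26 infected
Step 7: +3 new -> 29 infected
Step 8: +3 new -> 32 infected
Step 9: +1 new -> 33 infected
Step 10: +3 new -> 36 infected
Step 11: +3 new -> 39 infected
Step 12: +1 new -> 40 infected
Step 13: +1 new -> 41 infected
Step 14: +0 new -> 41 infected

Answer: 41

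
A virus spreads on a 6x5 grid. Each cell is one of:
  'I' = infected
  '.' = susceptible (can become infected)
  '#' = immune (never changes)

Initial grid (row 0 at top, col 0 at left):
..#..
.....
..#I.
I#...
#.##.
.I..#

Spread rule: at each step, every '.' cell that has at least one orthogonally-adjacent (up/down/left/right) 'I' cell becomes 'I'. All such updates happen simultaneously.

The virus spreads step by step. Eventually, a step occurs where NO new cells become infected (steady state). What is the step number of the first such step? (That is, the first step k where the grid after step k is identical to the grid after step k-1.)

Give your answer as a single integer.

Answer: 5

Derivation:
Step 0 (initial): 3 infected
Step 1: +7 new -> 10 infected
Step 2: +8 new -> 18 infected
Step 3: +4 new -> 22 infected
Step 4: +1 new -> 23 infected
Step 5: +0 new -> 23 infected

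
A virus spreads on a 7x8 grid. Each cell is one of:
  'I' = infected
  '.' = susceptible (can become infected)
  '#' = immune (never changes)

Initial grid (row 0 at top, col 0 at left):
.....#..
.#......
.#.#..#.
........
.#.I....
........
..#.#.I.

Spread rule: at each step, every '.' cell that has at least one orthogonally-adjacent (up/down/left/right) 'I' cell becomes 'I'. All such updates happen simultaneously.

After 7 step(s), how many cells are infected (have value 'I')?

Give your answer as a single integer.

Answer: 48

Derivation:
Step 0 (initial): 2 infected
Step 1: +7 new -> 9 infected
Step 2: +9 new -> 18 infected
Step 3: +7 new -> 25 infected
Step 4: +7 new -> 32 infected
Step 5: +8 new -> 40 infected
Step 6: +5 new -> 45 infected
Step 7: +3 new -> 48 infected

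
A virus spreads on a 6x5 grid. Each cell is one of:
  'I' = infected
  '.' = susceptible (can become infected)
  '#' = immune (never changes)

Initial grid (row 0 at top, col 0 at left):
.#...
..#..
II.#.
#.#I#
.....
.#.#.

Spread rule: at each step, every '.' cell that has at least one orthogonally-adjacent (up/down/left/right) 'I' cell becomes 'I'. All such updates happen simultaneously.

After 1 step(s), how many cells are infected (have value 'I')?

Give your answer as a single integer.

Answer: 8

Derivation:
Step 0 (initial): 3 infected
Step 1: +5 new -> 8 infected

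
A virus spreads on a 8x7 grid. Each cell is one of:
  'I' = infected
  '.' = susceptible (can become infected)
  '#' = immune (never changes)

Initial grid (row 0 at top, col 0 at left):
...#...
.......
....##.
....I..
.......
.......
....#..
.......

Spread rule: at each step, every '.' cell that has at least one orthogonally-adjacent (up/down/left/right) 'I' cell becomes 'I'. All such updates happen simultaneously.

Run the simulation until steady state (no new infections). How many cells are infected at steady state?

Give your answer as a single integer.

Step 0 (initial): 1 infected
Step 1: +3 new -> 4 infected
Step 2: +6 new -> 10 infected
Step 3: +8 new -> 18 infected
Step 4: +10 new -> 28 infected
Step 5: +12 new -> 40 infected
Step 6: +8 new -> 48 infected
Step 7: +3 new -> 51 infected
Step 8: +1 new -> 52 infected
Step 9: +0 new -> 52 infected

Answer: 52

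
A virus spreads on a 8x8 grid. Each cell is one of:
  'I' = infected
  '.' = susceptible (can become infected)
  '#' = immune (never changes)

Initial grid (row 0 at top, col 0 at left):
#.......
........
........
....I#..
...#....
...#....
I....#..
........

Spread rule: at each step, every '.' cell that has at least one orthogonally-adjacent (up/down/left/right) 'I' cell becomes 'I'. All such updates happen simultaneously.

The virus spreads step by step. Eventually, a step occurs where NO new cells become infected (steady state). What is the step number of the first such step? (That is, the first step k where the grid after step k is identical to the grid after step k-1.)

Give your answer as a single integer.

Step 0 (initial): 2 infected
Step 1: +6 new -> 8 infected
Step 2: +10 new -> 18 infected
Step 3: +15 new -> 33 infected
Step 4: +12 new -> 45 infected
Step 5: +9 new -> 54 infected
Step 6: +4 new -> 58 infected
Step 7: +1 new -> 59 infected
Step 8: +0 new -> 59 infected

Answer: 8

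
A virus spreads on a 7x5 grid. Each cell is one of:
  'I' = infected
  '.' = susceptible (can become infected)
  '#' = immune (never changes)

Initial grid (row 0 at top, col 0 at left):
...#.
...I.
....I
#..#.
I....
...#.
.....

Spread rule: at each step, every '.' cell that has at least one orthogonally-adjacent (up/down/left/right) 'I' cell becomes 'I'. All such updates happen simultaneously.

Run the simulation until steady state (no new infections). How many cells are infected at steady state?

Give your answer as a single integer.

Answer: 31

Derivation:
Step 0 (initial): 3 infected
Step 1: +6 new -> 9 infected
Step 2: +9 new -> 18 infected
Step 3: +8 new -> 26 infected
Step 4: +4 new -> 30 infected
Step 5: +1 new -> 31 infected
Step 6: +0 new -> 31 infected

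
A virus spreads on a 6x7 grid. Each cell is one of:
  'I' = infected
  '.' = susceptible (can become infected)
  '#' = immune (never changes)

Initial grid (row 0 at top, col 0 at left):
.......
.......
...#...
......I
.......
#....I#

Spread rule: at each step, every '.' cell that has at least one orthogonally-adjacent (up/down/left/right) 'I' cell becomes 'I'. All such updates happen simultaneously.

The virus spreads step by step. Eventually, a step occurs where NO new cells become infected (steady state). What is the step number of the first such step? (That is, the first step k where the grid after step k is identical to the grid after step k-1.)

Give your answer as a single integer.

Step 0 (initial): 2 infected
Step 1: +5 new -> 7 infected
Step 2: +5 new -> 12 infected
Step 3: +6 new -> 18 infected
Step 4: +5 new -> 23 infected
Step 5: +5 new -> 28 infected
Step 6: +5 new -> 33 infected
Step 7: +3 new -> 36 infected
Step 8: +2 new -> 38 infected
Step 9: +1 new -> 39 infected
Step 10: +0 new -> 39 infected

Answer: 10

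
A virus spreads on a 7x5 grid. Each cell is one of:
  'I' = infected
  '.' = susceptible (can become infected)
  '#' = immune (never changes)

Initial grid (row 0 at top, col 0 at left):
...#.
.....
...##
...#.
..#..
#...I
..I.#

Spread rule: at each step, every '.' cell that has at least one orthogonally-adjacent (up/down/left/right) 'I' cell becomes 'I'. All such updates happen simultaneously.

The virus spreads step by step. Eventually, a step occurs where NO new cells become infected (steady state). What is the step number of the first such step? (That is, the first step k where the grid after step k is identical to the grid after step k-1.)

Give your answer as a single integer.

Answer: 11

Derivation:
Step 0 (initial): 2 infected
Step 1: +5 new -> 7 infected
Step 2: +4 new -> 11 infected
Step 3: +1 new -> 12 infected
Step 4: +2 new -> 14 infected
Step 5: +3 new -> 17 infected
Step 6: +3 new -> 20 infected
Step 7: +3 new -> 23 infected
Step 8: +3 new -> 26 infected
Step 9: +1 new -> 27 infected
Step 10: +1 new -> 28 infected
Step 11: +0 new -> 28 infected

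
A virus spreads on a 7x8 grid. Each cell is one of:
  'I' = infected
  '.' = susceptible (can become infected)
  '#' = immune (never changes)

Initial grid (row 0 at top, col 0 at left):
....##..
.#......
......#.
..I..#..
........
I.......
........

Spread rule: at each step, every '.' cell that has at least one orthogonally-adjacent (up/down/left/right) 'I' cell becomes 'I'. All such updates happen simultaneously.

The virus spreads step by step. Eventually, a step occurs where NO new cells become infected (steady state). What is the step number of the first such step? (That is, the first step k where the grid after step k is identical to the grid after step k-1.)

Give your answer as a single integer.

Step 0 (initial): 2 infected
Step 1: +7 new -> 9 infected
Step 2: +9 new -> 18 infected
Step 3: +7 new -> 25 infected
Step 4: +8 new -> 33 infected
Step 5: +5 new -> 38 infected
Step 6: +5 new -> 43 infected
Step 7: +5 new -> 48 infected
Step 8: +3 new -> 51 infected
Step 9: +0 new -> 51 infected

Answer: 9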